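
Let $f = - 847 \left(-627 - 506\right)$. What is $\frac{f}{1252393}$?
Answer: $\frac{959651}{1252393} \approx 0.76625$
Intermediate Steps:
$f = 959651$ ($f = \left(-847\right) \left(-1133\right) = 959651$)
$\frac{f}{1252393} = \frac{959651}{1252393}$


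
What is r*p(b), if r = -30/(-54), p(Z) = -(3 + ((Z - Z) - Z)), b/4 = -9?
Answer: -65/3 ≈ -21.667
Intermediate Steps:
b = -36 (b = 4*(-9) = -36)
p(Z) = -3 + Z (p(Z) = -(3 + (0 - Z)) = -(3 - Z) = -3 + Z)
r = 5/9 (r = -30*(-1/54) = 5/9 ≈ 0.55556)
r*p(b) = 5*(-3 - 36)/9 = (5/9)*(-39) = -65/3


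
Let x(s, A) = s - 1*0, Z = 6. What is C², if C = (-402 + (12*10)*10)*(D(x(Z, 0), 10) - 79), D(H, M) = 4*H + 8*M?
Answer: 398002500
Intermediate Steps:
x(s, A) = s (x(s, A) = s + 0 = s)
C = 19950 (C = (-402 + (12*10)*10)*((4*6 + 8*10) - 79) = (-402 + 120*10)*((24 + 80) - 79) = (-402 + 1200)*(104 - 79) = 798*25 = 19950)
C² = 19950² = 398002500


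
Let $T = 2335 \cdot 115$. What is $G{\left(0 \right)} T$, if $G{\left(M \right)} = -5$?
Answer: $-1342625$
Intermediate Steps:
$T = 268525$
$G{\left(0 \right)} T = \left(-5\right) 268525 = -1342625$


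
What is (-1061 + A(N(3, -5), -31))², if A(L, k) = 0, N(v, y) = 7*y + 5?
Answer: 1125721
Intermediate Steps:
N(v, y) = 5 + 7*y
(-1061 + A(N(3, -5), -31))² = (-1061 + 0)² = (-1061)² = 1125721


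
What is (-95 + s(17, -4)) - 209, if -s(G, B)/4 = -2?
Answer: -296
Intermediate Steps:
s(G, B) = 8 (s(G, B) = -4*(-2) = 8)
(-95 + s(17, -4)) - 209 = (-95 + 8) - 209 = -87 - 209 = -296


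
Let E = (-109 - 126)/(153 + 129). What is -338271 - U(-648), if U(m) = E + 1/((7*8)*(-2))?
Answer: -113658773/336 ≈ -3.3827e+5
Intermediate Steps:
E = -5/6 (E = -235/282 = -235*1/282 = -5/6 ≈ -0.83333)
U(m) = -283/336 (U(m) = -5/6 + 1/((7*8)*(-2)) = -5/6 + 1/(56*(-2)) = -5/6 + 1/(-112) = -5/6 - 1/112 = -283/336)
-338271 - U(-648) = -338271 - 1*(-283/336) = -338271 + 283/336 = -113658773/336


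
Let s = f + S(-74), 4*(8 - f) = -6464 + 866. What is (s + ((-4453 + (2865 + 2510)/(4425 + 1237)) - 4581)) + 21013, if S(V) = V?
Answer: 37690375/2831 ≈ 13313.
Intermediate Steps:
f = 2815/2 (f = 8 - (-6464 + 866)/4 = 8 - 1/4*(-5598) = 8 + 2799/2 = 2815/2 ≈ 1407.5)
s = 2667/2 (s = 2815/2 - 74 = 2667/2 ≈ 1333.5)
(s + ((-4453 + (2865 + 2510)/(4425 + 1237)) - 4581)) + 21013 = (2667/2 + ((-4453 + (2865 + 2510)/(4425 + 1237)) - 4581)) + 21013 = (2667/2 + ((-4453 + 5375/5662) - 4581)) + 21013 = (2667/2 + (-25207511/5662 - 4581)) + 21013 = (2667/2 - 51145133/5662) + 21013 = -21797428/2831 + 21013 = 37690375/2831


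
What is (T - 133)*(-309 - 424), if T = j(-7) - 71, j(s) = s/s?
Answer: 148799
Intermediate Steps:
j(s) = 1
T = -70 (T = 1 - 71 = -70)
(T - 133)*(-309 - 424) = (-70 - 133)*(-309 - 424) = -203*(-733) = 148799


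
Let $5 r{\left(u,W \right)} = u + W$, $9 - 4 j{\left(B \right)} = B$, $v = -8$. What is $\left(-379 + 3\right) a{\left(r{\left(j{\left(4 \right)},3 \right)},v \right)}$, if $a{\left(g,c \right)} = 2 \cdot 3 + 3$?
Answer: $-3384$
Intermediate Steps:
$j{\left(B \right)} = \frac{9}{4} - \frac{B}{4}$
$r{\left(u,W \right)} = \frac{W}{5} + \frac{u}{5}$ ($r{\left(u,W \right)} = \frac{u + W}{5} = \frac{W + u}{5} = \frac{W}{5} + \frac{u}{5}$)
$a{\left(g,c \right)} = 9$ ($a{\left(g,c \right)} = 6 + 3 = 9$)
$\left(-379 + 3\right) a{\left(r{\left(j{\left(4 \right)},3 \right)},v \right)} = \left(-379 + 3\right) 9 = \left(-376\right) 9 = -3384$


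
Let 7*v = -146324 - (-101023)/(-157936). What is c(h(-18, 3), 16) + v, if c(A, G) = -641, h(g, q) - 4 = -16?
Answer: -23818587119/1105552 ≈ -21545.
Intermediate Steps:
h(g, q) = -12 (h(g, q) = 4 - 16 = -12)
v = -23109928287/1105552 (v = (-146324 - (-101023)/(-157936))/7 = (-146324 - (-101023)*(-1)/157936)/7 = (-146324 - 1*101023/157936)/7 = (-146324 - 101023/157936)/7 = (⅐)*(-23109928287/157936) = -23109928287/1105552 ≈ -20904.)
c(h(-18, 3), 16) + v = -641 - 23109928287/1105552 = -23818587119/1105552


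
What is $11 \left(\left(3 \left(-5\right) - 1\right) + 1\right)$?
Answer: $-165$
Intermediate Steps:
$11 \left(\left(3 \left(-5\right) - 1\right) + 1\right) = 11 \left(\left(-15 - 1\right) + 1\right) = 11 \left(-16 + 1\right) = 11 \left(-15\right) = -165$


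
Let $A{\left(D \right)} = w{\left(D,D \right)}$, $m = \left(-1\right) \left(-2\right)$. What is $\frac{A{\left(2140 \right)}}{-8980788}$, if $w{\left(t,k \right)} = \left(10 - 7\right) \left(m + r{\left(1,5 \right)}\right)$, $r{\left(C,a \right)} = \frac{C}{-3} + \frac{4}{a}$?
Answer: $- \frac{1}{1213620} \approx -8.2398 \cdot 10^{-7}$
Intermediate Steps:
$r{\left(C,a \right)} = \frac{4}{a} - \frac{C}{3}$ ($r{\left(C,a \right)} = C \left(- \frac{1}{3}\right) + \frac{4}{a} = - \frac{C}{3} + \frac{4}{a} = \frac{4}{a} - \frac{C}{3}$)
$m = 2$
$w{\left(t,k \right)} = \frac{37}{5}$ ($w{\left(t,k \right)} = \left(10 - 7\right) \left(2 + \left(\frac{4}{5} - \frac{1}{3}\right)\right) = 3 \left(2 + \left(4 \cdot \frac{1}{5} - \frac{1}{3}\right)\right) = 3 \left(2 + \left(\frac{4}{5} - \frac{1}{3}\right)\right) = 3 \left(2 + \frac{7}{15}\right) = 3 \cdot \frac{37}{15} = \frac{37}{5}$)
$A{\left(D \right)} = \frac{37}{5}$
$\frac{A{\left(2140 \right)}}{-8980788} = \frac{37}{5 \left(-8980788\right)} = \frac{37}{5} \left(- \frac{1}{8980788}\right) = - \frac{1}{1213620}$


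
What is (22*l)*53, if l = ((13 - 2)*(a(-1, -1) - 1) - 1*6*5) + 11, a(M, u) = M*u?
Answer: -22154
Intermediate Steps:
l = -19 (l = ((13 - 2)*(-1*(-1) - 1) - 1*6*5) + 11 = (11*(1 - 1) - 6*5) + 11 = (11*0 - 30) + 11 = (0 - 30) + 11 = -30 + 11 = -19)
(22*l)*53 = (22*(-19))*53 = -418*53 = -22154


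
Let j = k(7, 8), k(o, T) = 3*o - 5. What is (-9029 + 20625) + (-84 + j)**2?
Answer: 16220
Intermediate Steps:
k(o, T) = -5 + 3*o
j = 16 (j = -5 + 3*7 = -5 + 21 = 16)
(-9029 + 20625) + (-84 + j)**2 = (-9029 + 20625) + (-84 + 16)**2 = 11596 + (-68)**2 = 11596 + 4624 = 16220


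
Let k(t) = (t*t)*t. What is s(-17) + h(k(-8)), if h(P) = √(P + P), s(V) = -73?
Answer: -73 + 32*I ≈ -73.0 + 32.0*I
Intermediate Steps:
k(t) = t³ (k(t) = t²*t = t³)
h(P) = √2*√P (h(P) = √(2*P) = √2*√P)
s(-17) + h(k(-8)) = -73 + √2*√((-8)³) = -73 + √2*√(-512) = -73 + √2*(16*I*√2) = -73 + 32*I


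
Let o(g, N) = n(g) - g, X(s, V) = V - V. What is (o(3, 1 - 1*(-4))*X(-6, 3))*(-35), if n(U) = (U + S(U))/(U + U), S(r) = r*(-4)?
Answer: 0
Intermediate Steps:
S(r) = -4*r
X(s, V) = 0
n(U) = -3/2 (n(U) = (U - 4*U)/(U + U) = (-3*U)/((2*U)) = (-3*U)*(1/(2*U)) = -3/2)
o(g, N) = -3/2 - g
(o(3, 1 - 1*(-4))*X(-6, 3))*(-35) = ((-3/2 - 1*3)*0)*(-35) = ((-3/2 - 3)*0)*(-35) = -9/2*0*(-35) = 0*(-35) = 0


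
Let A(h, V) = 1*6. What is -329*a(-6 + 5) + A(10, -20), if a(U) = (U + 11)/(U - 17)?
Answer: 1699/9 ≈ 188.78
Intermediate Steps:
A(h, V) = 6
a(U) = (11 + U)/(-17 + U)
-329*a(-6 + 5) + A(10, -20) = -329*(11 + (-6 + 5))/(-17 + (-6 + 5)) + 6 = -329*(11 - 1)/(-17 - 1) + 6 = -329*10/(-18) + 6 = -(-329)*10/18 + 6 = -329*(-5/9) + 6 = 1645/9 + 6 = 1699/9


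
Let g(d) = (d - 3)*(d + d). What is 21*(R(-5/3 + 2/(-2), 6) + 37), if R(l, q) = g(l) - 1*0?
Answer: 4235/3 ≈ 1411.7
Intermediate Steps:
g(d) = 2*d*(-3 + d) (g(d) = (-3 + d)*(2*d) = 2*d*(-3 + d))
R(l, q) = 2*l*(-3 + l) (R(l, q) = 2*l*(-3 + l) - 1*0 = 2*l*(-3 + l) + 0 = 2*l*(-3 + l))
21*(R(-5/3 + 2/(-2), 6) + 37) = 21*(2*(-5/3 + 2/(-2))*(-3 + (-5/3 + 2/(-2))) + 37) = 21*(2*(-5*⅓ + 2*(-½))*(-3 + (-5*⅓ + 2*(-½))) + 37) = 21*(2*(-5/3 - 1)*(-3 + (-5/3 - 1)) + 37) = 21*(2*(-8/3)*(-3 - 8/3) + 37) = 21*(2*(-8/3)*(-17/3) + 37) = 21*(272/9 + 37) = 21*(605/9) = 4235/3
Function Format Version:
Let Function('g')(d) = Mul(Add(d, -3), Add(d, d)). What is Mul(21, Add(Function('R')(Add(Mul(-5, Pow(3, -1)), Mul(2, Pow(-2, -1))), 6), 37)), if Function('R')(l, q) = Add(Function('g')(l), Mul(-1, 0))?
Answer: Rational(4235, 3) ≈ 1411.7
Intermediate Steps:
Function('g')(d) = Mul(2, d, Add(-3, d)) (Function('g')(d) = Mul(Add(-3, d), Mul(2, d)) = Mul(2, d, Add(-3, d)))
Function('R')(l, q) = Mul(2, l, Add(-3, l)) (Function('R')(l, q) = Add(Mul(2, l, Add(-3, l)), Mul(-1, 0)) = Add(Mul(2, l, Add(-3, l)), 0) = Mul(2, l, Add(-3, l)))
Mul(21, Add(Function('R')(Add(Mul(-5, Pow(3, -1)), Mul(2, Pow(-2, -1))), 6), 37)) = Mul(21, Add(Mul(2, Add(Mul(-5, Pow(3, -1)), Mul(2, Pow(-2, -1))), Add(-3, Add(Mul(-5, Pow(3, -1)), Mul(2, Pow(-2, -1))))), 37)) = Mul(21, Add(Mul(2, Add(Mul(-5, Rational(1, 3)), Mul(2, Rational(-1, 2))), Add(-3, Add(Mul(-5, Rational(1, 3)), Mul(2, Rational(-1, 2))))), 37)) = Mul(21, Add(Mul(2, Add(Rational(-5, 3), -1), Add(-3, Add(Rational(-5, 3), -1))), 37)) = Mul(21, Add(Mul(2, Rational(-8, 3), Add(-3, Rational(-8, 3))), 37)) = Mul(21, Add(Mul(2, Rational(-8, 3), Rational(-17, 3)), 37)) = Mul(21, Add(Rational(272, 9), 37)) = Mul(21, Rational(605, 9)) = Rational(4235, 3)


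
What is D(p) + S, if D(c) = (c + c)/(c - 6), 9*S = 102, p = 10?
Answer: 49/3 ≈ 16.333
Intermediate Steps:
S = 34/3 (S = (1/9)*102 = 34/3 ≈ 11.333)
D(c) = 2*c/(-6 + c) (D(c) = (2*c)/(-6 + c) = 2*c/(-6 + c))
D(p) + S = 2*10/(-6 + 10) + 34/3 = 2*10/4 + 34/3 = 2*10*(1/4) + 34/3 = 5 + 34/3 = 49/3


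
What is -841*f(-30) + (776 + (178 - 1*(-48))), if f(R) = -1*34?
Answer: 29596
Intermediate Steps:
f(R) = -34
-841*f(-30) + (776 + (178 - 1*(-48))) = -841*(-34) + (776 + (178 - 1*(-48))) = 28594 + (776 + (178 + 48)) = 28594 + (776 + 226) = 28594 + 1002 = 29596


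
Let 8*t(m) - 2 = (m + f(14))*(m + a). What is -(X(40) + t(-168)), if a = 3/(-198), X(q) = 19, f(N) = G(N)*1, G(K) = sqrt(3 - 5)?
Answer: -156093/44 + 11089*I*sqrt(2)/528 ≈ -3547.6 + 29.701*I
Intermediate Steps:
G(K) = I*sqrt(2) (G(K) = sqrt(-2) = I*sqrt(2))
f(N) = I*sqrt(2) (f(N) = (I*sqrt(2))*1 = I*sqrt(2))
a = -1/66 (a = 3*(-1/198) = -1/66 ≈ -0.015152)
t(m) = 1/4 + (-1/66 + m)*(m + I*sqrt(2))/8 (t(m) = 1/4 + ((m + I*sqrt(2))*(m - 1/66))/8 = 1/4 + ((m + I*sqrt(2))*(-1/66 + m))/8 = 1/4 + ((-1/66 + m)*(m + I*sqrt(2)))/8 = 1/4 + (-1/66 + m)*(m + I*sqrt(2))/8)
-(X(40) + t(-168)) = -(19 + (1/4 - 1/528*(-168) + (1/8)*(-168)**2 - I*sqrt(2)/528 + (1/8)*I*(-168)*sqrt(2))) = -(19 + (1/4 + 7/22 + (1/8)*28224 - I*sqrt(2)/528 - 21*I*sqrt(2))) = -(19 + (1/4 + 7/22 + 3528 - I*sqrt(2)/528 - 21*I*sqrt(2))) = -(19 + (155257/44 - 11089*I*sqrt(2)/528)) = -(156093/44 - 11089*I*sqrt(2)/528) = -156093/44 + 11089*I*sqrt(2)/528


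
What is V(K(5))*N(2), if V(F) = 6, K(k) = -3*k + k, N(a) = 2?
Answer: 12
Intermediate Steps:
K(k) = -2*k
V(K(5))*N(2) = 6*2 = 12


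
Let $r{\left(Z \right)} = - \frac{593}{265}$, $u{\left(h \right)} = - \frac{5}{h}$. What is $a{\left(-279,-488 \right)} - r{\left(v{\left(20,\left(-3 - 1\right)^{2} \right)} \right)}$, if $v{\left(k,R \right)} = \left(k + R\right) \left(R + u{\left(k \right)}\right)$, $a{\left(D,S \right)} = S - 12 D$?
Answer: $\frac{758493}{265} \approx 2862.2$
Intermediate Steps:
$v{\left(k,R \right)} = \left(R + k\right) \left(R - \frac{5}{k}\right)$ ($v{\left(k,R \right)} = \left(k + R\right) \left(R - \frac{5}{k}\right) = \left(R + k\right) \left(R - \frac{5}{k}\right)$)
$r{\left(Z \right)} = - \frac{593}{265}$ ($r{\left(Z \right)} = \left(-593\right) \frac{1}{265} = - \frac{593}{265}$)
$a{\left(-279,-488 \right)} - r{\left(v{\left(20,\left(-3 - 1\right)^{2} \right)} \right)} = \left(-488 - -3348\right) - - \frac{593}{265} = \left(-488 + 3348\right) + \frac{593}{265} = 2860 + \frac{593}{265} = \frac{758493}{265}$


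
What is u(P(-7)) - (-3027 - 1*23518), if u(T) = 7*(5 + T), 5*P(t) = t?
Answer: 132851/5 ≈ 26570.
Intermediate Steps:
P(t) = t/5
u(T) = 35 + 7*T
u(P(-7)) - (-3027 - 1*23518) = (35 + 7*((⅕)*(-7))) - (-3027 - 1*23518) = (35 + 7*(-7/5)) - (-3027 - 23518) = (35 - 49/5) - 1*(-26545) = 126/5 + 26545 = 132851/5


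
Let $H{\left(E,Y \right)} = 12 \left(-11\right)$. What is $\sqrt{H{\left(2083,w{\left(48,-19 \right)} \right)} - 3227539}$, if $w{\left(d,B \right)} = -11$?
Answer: $i \sqrt{3227671} \approx 1796.6 i$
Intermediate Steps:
$H{\left(E,Y \right)} = -132$
$\sqrt{H{\left(2083,w{\left(48,-19 \right)} \right)} - 3227539} = \sqrt{-132 - 3227539} = \sqrt{-3227671} = i \sqrt{3227671}$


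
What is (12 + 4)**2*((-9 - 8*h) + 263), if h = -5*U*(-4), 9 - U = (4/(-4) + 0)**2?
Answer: -262656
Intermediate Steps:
U = 8 (U = 9 - (4/(-4) + 0)**2 = 9 - (4*(-1/4) + 0)**2 = 9 - (-1 + 0)**2 = 9 - 1*(-1)**2 = 9 - 1*1 = 9 - 1 = 8)
h = 160 (h = -5*8*(-4) = -40*(-4) = 160)
(12 + 4)**2*((-9 - 8*h) + 263) = (12 + 4)**2*((-9 - 8*160) + 263) = 16**2*((-9 - 1280) + 263) = 256*(-1289 + 263) = 256*(-1026) = -262656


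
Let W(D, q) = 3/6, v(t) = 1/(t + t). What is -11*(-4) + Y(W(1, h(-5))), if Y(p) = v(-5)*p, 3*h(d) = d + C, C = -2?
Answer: 879/20 ≈ 43.950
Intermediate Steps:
h(d) = -⅔ + d/3 (h(d) = (d - 2)/3 = (-2 + d)/3 = -⅔ + d/3)
v(t) = 1/(2*t)
W(D, q) = ½ (W(D, q) = 3*(⅙) = ½)
Y(p) = -p/10 (Y(p) = ((½)/(-5))*p = ((½)*(-⅕))*p = -p/10)
-11*(-4) + Y(W(1, h(-5))) = -11*(-4) - ⅒*½ = 44 - 1/20 = 879/20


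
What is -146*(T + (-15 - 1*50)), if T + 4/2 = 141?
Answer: -10804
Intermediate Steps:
T = 139 (T = -2 + 141 = 139)
-146*(T + (-15 - 1*50)) = -146*(139 + (-15 - 1*50)) = -146*(139 + (-15 - 50)) = -146*(139 - 65) = -146*74 = -10804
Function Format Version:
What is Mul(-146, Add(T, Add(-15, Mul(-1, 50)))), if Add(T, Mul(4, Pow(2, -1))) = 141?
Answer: -10804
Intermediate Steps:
T = 139 (T = Add(-2, 141) = 139)
Mul(-146, Add(T, Add(-15, Mul(-1, 50)))) = Mul(-146, Add(139, Add(-15, Mul(-1, 50)))) = Mul(-146, Add(139, Add(-15, -50))) = Mul(-146, Add(139, -65)) = Mul(-146, 74) = -10804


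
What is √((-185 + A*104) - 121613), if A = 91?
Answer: I*√112334 ≈ 335.16*I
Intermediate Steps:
√((-185 + A*104) - 121613) = √((-185 + 91*104) - 121613) = √((-185 + 9464) - 121613) = √(9279 - 121613) = √(-112334) = I*√112334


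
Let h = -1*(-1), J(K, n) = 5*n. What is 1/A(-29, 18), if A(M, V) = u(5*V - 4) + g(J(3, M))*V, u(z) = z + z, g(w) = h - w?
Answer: 1/2800 ≈ 0.00035714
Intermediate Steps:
h = 1
g(w) = 1 - w
u(z) = 2*z
A(M, V) = -8 + 10*V + V*(1 - 5*M) (A(M, V) = 2*(5*V - 4) + (1 - 5*M)*V = 2*(-4 + 5*V) + (1 - 5*M)*V = (-8 + 10*V) + V*(1 - 5*M) = -8 + 10*V + V*(1 - 5*M))
1/A(-29, 18) = 1/(-8 + 11*18 - 5*(-29)*18) = 1/(-8 + 198 + 2610) = 1/2800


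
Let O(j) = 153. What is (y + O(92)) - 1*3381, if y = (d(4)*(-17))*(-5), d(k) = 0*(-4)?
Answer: -3228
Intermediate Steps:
d(k) = 0
y = 0 (y = (0*(-17))*(-5) = 0*(-5) = 0)
(y + O(92)) - 1*3381 = (0 + 153) - 1*3381 = 153 - 3381 = -3228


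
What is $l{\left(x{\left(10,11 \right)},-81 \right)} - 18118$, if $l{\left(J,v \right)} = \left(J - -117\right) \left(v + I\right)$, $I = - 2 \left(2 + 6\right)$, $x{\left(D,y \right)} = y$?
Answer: $-30534$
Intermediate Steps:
$I = -16$ ($I = \left(-2\right) 8 = -16$)
$l{\left(J,v \right)} = \left(-16 + v\right) \left(117 + J\right)$ ($l{\left(J,v \right)} = \left(J - -117\right) \left(v - 16\right) = \left(J + 117\right) \left(-16 + v\right) = \left(117 + J\right) \left(-16 + v\right) = \left(-16 + v\right) \left(117 + J\right)$)
$l{\left(x{\left(10,11 \right)},-81 \right)} - 18118 = \left(-1872 - 176 + 117 \left(-81\right) + 11 \left(-81\right)\right) - 18118 = \left(-1872 - 176 - 9477 - 891\right) - 18118 = -12416 - 18118 = -30534$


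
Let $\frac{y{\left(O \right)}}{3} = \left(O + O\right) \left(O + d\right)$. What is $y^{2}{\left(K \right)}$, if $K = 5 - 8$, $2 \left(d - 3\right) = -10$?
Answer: $8100$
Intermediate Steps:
$d = -2$ ($d = 3 + \frac{1}{2} \left(-10\right) = 3 - 5 = -2$)
$K = -3$ ($K = 5 - 8 = -3$)
$y{\left(O \right)} = 6 O \left(-2 + O\right)$ ($y{\left(O \right)} = 3 \left(O + O\right) \left(O - 2\right) = 3 \cdot 2 O \left(-2 + O\right) = 6 O \left(-2 + O\right)$)
$y^{2}{\left(K \right)} = \left(6 \left(-3\right) \left(-2 - 3\right)\right)^{2} = \left(6 \left(-3\right) \left(-5\right)\right)^{2} = 90^{2} = 8100$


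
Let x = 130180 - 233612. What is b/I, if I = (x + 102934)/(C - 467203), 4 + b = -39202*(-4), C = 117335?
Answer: 9143450312/83 ≈ 1.1016e+8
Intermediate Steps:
b = 156804 (b = -4 - 39202*(-4) = -4 + 156808 = 156804)
x = -103432
I = 249/174934 (I = (-103432 + 102934)/(117335 - 467203) = -498/(-349868) = -498*(-1/349868) = 249/174934 ≈ 0.0014234)
b/I = 156804/(249/174934) = 156804*(174934/249) = 9143450312/83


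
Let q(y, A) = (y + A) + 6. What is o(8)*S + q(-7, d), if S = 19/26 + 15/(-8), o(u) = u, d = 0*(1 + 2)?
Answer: -132/13 ≈ -10.154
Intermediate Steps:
d = 0 (d = 0*3 = 0)
q(y, A) = 6 + A + y (q(y, A) = (A + y) + 6 = 6 + A + y)
S = -119/104 (S = 19*(1/26) + 15*(-1/8) = 19/26 - 15/8 = -119/104 ≈ -1.1442)
o(8)*S + q(-7, d) = 8*(-119/104) + (6 + 0 - 7) = -119/13 - 1 = -132/13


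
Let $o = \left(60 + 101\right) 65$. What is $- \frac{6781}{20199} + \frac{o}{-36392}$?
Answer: $- \frac{458156687}{735082008} \approx -0.62327$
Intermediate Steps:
$o = 10465$ ($o = 161 \cdot 65 = 10465$)
$- \frac{6781}{20199} + \frac{o}{-36392} = - \frac{6781}{20199} + \frac{10465}{-36392} = \left(-6781\right) \frac{1}{20199} + 10465 \left(- \frac{1}{36392}\right) = - \frac{6781}{20199} - \frac{10465}{36392} = - \frac{458156687}{735082008}$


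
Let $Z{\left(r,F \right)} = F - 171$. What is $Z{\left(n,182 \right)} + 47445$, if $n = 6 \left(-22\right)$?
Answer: $47456$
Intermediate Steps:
$n = -132$
$Z{\left(r,F \right)} = -171 + F$
$Z{\left(n,182 \right)} + 47445 = \left(-171 + 182\right) + 47445 = 11 + 47445 = 47456$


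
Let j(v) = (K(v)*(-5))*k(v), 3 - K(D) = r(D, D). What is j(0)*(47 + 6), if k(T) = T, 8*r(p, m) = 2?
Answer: 0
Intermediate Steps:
r(p, m) = ¼ (r(p, m) = (⅛)*2 = ¼)
K(D) = 11/4 (K(D) = 3 - 1*¼ = 3 - ¼ = 11/4)
j(v) = -55*v/4 (j(v) = ((11/4)*(-5))*v = -55*v/4)
j(0)*(47 + 6) = (-55/4*0)*(47 + 6) = 0*53 = 0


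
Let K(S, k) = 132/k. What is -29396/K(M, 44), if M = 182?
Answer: -29396/3 ≈ -9798.7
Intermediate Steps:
-29396/K(M, 44) = -29396/(132/44) = -29396/(132*(1/44)) = -29396/3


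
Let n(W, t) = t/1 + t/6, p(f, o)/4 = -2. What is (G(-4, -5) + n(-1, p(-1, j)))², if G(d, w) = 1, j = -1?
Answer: 625/9 ≈ 69.444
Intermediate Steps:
p(f, o) = -8 (p(f, o) = 4*(-2) = -8)
n(W, t) = 7*t/6 (n(W, t) = t*1 + t*(⅙) = t + t/6 = 7*t/6)
(G(-4, -5) + n(-1, p(-1, j)))² = (1 + (7/6)*(-8))² = (1 - 28/3)² = (-25/3)² = 625/9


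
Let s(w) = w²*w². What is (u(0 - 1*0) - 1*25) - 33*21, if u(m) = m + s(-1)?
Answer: -717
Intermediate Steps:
s(w) = w⁴
u(m) = 1 + m (u(m) = m + (-1)⁴ = m + 1 = 1 + m)
(u(0 - 1*0) - 1*25) - 33*21 = ((1 + (0 - 1*0)) - 1*25) - 33*21 = ((1 + (0 + 0)) - 25) - 693 = ((1 + 0) - 25) - 693 = (1 - 25) - 693 = -24 - 693 = -717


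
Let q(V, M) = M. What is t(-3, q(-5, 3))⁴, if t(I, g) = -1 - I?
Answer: 16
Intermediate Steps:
t(-3, q(-5, 3))⁴ = (-1 - 1*(-3))⁴ = (-1 + 3)⁴ = 2⁴ = 16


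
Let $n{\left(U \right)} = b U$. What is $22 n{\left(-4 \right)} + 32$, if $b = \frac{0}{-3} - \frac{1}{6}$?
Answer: $\frac{140}{3} \approx 46.667$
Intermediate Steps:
$b = - \frac{1}{6}$ ($b = 0 \left(- \frac{1}{3}\right) - \frac{1}{6} = 0 - \frac{1}{6} = - \frac{1}{6} \approx -0.16667$)
$n{\left(U \right)} = - \frac{U}{6}$
$22 n{\left(-4 \right)} + 32 = 22 \left(\left(- \frac{1}{6}\right) \left(-4\right)\right) + 32 = 22 \cdot \frac{2}{3} + 32 = \frac{44}{3} + 32 = \frac{140}{3}$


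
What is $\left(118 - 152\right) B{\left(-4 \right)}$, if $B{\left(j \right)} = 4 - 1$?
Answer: $-102$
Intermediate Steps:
$B{\left(j \right)} = 3$
$\left(118 - 152\right) B{\left(-4 \right)} = \left(118 - 152\right) 3 = \left(-34\right) 3 = -102$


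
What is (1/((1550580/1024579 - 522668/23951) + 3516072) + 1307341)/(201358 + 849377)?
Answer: 7520071582404918365491/6044025555793410378704 ≈ 1.2442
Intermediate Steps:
(1/((1550580/1024579 - 522668/23951) + 3516072) + 1307341)/(201358 + 849377) = (1/((1550580*(1/1024579) - 522668*1/23951) + 3516072) + 1307341)/1050735 = (1/((1550580/1024579 - 522668/23951) + 3516072) + 1307341)*(1/1050735) = (1/(-498376715192/24539691629 + 3516072) + 1307341)*(1/1050735) = (1/(86282824248646096/24539691629) + 1307341)*(1/1050735) = (24539691629/86282824248646096 + 1307341)*(1/1050735) = (112801073736073775482365/86282824248646096)*(1/1050735) = 7520071582404918365491/6044025555793410378704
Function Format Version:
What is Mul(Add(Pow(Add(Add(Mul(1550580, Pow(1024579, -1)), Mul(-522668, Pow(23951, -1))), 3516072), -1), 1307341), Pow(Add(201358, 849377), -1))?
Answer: Rational(7520071582404918365491, 6044025555793410378704) ≈ 1.2442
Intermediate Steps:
Mul(Add(Pow(Add(Add(Mul(1550580, Pow(1024579, -1)), Mul(-522668, Pow(23951, -1))), 3516072), -1), 1307341), Pow(Add(201358, 849377), -1)) = Mul(Add(Pow(Add(Add(Mul(1550580, Rational(1, 1024579)), Mul(-522668, Rational(1, 23951))), 3516072), -1), 1307341), Pow(1050735, -1)) = Mul(Add(Pow(Add(Add(Rational(1550580, 1024579), Rational(-522668, 23951)), 3516072), -1), 1307341), Rational(1, 1050735)) = Mul(Add(Pow(Add(Rational(-498376715192, 24539691629), 3516072), -1), 1307341), Rational(1, 1050735)) = Mul(Add(Pow(Rational(86282824248646096, 24539691629), -1), 1307341), Rational(1, 1050735)) = Mul(Add(Rational(24539691629, 86282824248646096), 1307341), Rational(1, 1050735)) = Mul(Rational(112801073736073775482365, 86282824248646096), Rational(1, 1050735)) = Rational(7520071582404918365491, 6044025555793410378704)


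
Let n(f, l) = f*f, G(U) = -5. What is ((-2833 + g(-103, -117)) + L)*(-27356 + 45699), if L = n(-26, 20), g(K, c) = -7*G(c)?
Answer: -38923846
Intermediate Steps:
n(f, l) = f²
g(K, c) = 35 (g(K, c) = -7*(-5) = 35)
L = 676 (L = (-26)² = 676)
((-2833 + g(-103, -117)) + L)*(-27356 + 45699) = ((-2833 + 35) + 676)*(-27356 + 45699) = (-2798 + 676)*18343 = -2122*18343 = -38923846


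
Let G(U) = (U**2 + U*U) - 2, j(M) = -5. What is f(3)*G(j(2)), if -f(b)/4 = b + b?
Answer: -1152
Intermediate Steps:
G(U) = -2 + 2*U**2 (G(U) = (U**2 + U**2) - 2 = 2*U**2 - 2 = -2 + 2*U**2)
f(b) = -8*b (f(b) = -4*(b + b) = -8*b)
f(3)*G(j(2)) = (-8*3)*(-2 + 2*(-5)**2) = -24*(-2 + 2*25) = -24*(-2 + 50) = -24*48 = -1152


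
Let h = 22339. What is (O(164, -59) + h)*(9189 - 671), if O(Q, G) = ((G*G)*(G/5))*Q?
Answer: -285953186798/5 ≈ -5.7191e+10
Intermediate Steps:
O(Q, G) = Q*G³/5 (O(Q, G) = (G²*(G*(⅕)))*Q = (G²*(G/5))*Q = (G³/5)*Q = Q*G³/5)
(O(164, -59) + h)*(9189 - 671) = ((⅕)*164*(-59)³ + 22339)*(9189 - 671) = ((⅕)*164*(-205379) + 22339)*8518 = (-33682156/5 + 22339)*8518 = -33570461/5*8518 = -285953186798/5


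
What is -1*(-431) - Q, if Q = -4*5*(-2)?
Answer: 391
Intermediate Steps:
Q = 40 (Q = -20*(-2) = 40)
-1*(-431) - Q = -1*(-431) - 1*40 = 431 - 40 = 391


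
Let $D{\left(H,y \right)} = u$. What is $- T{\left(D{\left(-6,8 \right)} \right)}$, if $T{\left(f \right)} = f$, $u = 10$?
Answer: $-10$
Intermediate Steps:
$D{\left(H,y \right)} = 10$
$- T{\left(D{\left(-6,8 \right)} \right)} = \left(-1\right) 10 = -10$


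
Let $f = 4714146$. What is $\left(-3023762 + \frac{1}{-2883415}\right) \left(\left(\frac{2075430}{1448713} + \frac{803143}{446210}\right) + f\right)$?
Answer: $- \frac{3795611039748485685245512935687}{266275230727156850} \approx -1.4254 \cdot 10^{13}$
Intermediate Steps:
$\left(-3023762 + \frac{1}{-2883415}\right) \left(\left(\frac{2075430}{1448713} + \frac{803143}{446210}\right) + f\right) = \left(-3023762 + \frac{1}{-2883415}\right) \left(\left(\frac{2075430}{1448713} + \frac{803143}{446210}\right) + 4714146\right) = \left(-3023762 - \frac{1}{2883415}\right) \left(\left(2075430 \cdot \frac{1}{1448713} + 803143 \cdot \frac{1}{446210}\right) + 4714146\right) = - \frac{8718760707231 \left(\left(\frac{296490}{206959} + \frac{803143}{446210}\right) + 4714146\right)}{2883415} = - \frac{8718760707231 \left(\frac{298514475037}{92347175390} + 4714146\right)}{2883415} = \left(- \frac{8718760707231}{2883415}\right) \frac{435338365990541977}{92347175390} = - \frac{3795611039748485685245512935687}{266275230727156850}$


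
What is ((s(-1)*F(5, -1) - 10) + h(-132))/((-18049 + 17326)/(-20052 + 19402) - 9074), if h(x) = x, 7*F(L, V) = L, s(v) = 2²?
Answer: 633100/41281639 ≈ 0.015336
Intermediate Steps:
s(v) = 4
F(L, V) = L/7
((s(-1)*F(5, -1) - 10) + h(-132))/((-18049 + 17326)/(-20052 + 19402) - 9074) = ((4*((⅐)*5) - 10) - 132)/((-18049 + 17326)/(-20052 + 19402) - 9074) = ((4*(5/7) - 10) - 132)/(-723/(-650) - 9074) = ((20/7 - 10) - 132)/(-723*(-1/650) - 9074) = (-50/7 - 132)/(723/650 - 9074) = -974/(7*(-5897377/650)) = -974/7*(-650/5897377) = 633100/41281639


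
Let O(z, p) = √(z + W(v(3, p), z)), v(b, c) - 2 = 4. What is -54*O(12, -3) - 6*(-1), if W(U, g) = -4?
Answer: 6 - 108*√2 ≈ -146.74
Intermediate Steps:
v(b, c) = 6 (v(b, c) = 2 + 4 = 6)
O(z, p) = √(-4 + z) (O(z, p) = √(z - 4) = √(-4 + z))
-54*O(12, -3) - 6*(-1) = -54*√(-4 + 12) - 6*(-1) = -108*√2 + 6 = 6 - 108*√2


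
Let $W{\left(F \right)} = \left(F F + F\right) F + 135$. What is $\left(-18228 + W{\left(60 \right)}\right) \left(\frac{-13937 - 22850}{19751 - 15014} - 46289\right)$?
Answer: $- \frac{14730684274820}{1579} \approx -9.3291 \cdot 10^{9}$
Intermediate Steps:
$W{\left(F \right)} = 135 + F \left(F + F^{2}\right)$ ($W{\left(F \right)} = \left(F^{2} + F\right) F + 135 = \left(F + F^{2}\right) F + 135 = F \left(F + F^{2}\right) + 135 = 135 + F \left(F + F^{2}\right)$)
$\left(-18228 + W{\left(60 \right)}\right) \left(\frac{-13937 - 22850}{19751 - 15014} - 46289\right) = \left(-18228 + \left(135 + 60^{2} + 60^{3}\right)\right) \left(\frac{-13937 - 22850}{19751 - 15014} - 46289\right) = \left(-18228 + \left(135 + 3600 + 216000\right)\right) \left(- \frac{36787}{4737} - 46289\right) = \left(-18228 + 219735\right) \left(\left(-36787\right) \frac{1}{4737} - 46289\right) = 201507 \left(- \frac{36787}{4737} - 46289\right) = 201507 \left(- \frac{219307780}{4737}\right) = - \frac{14730684274820}{1579}$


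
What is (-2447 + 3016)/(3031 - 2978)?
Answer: 569/53 ≈ 10.736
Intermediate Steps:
(-2447 + 3016)/(3031 - 2978) = 569/53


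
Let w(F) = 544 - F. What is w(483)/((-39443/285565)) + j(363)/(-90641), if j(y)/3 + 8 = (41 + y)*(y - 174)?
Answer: -1587951909557/3575152963 ≈ -444.16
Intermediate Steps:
j(y) = -24 + 3*(-174 + y)*(41 + y) (j(y) = -24 + 3*((41 + y)*(y - 174)) = -24 + 3*((41 + y)*(-174 + y)) = -24 + 3*((-174 + y)*(41 + y)) = -24 + 3*(-174 + y)*(41 + y))
w(483)/((-39443/285565)) + j(363)/(-90641) = (544 - 1*483)/((-39443/285565)) + (-21426 - 399*363 + 3*363²)/(-90641) = (544 - 483)/((-39443*1/285565)) + (-21426 - 144837 + 3*131769)*(-1/90641) = 61/(-39443/285565) + (-21426 - 144837 + 395307)*(-1/90641) = 61*(-285565/39443) + 229044*(-1/90641) = -17419465/39443 - 229044/90641 = -1587951909557/3575152963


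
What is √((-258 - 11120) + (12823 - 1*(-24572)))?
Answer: √26017 ≈ 161.30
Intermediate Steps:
√((-258 - 11120) + (12823 - 1*(-24572))) = √(-11378 + (12823 + 24572)) = √(-11378 + 37395) = √26017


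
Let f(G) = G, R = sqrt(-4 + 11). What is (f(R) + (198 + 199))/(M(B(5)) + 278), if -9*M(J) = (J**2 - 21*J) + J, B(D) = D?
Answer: 1191/859 + 3*sqrt(7)/859 ≈ 1.3957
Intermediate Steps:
R = sqrt(7) ≈ 2.6458
M(J) = -J**2/9 + 20*J/9 (M(J) = -((J**2 - 21*J) + J)/9 = -(J**2 - 20*J)/9 = -J**2/9 + 20*J/9)
(f(R) + (198 + 199))/(M(B(5)) + 278) = (sqrt(7) + (198 + 199))/((1/9)*5*(20 - 1*5) + 278) = (sqrt(7) + 397)/((1/9)*5*(20 - 5) + 278) = (397 + sqrt(7))/((1/9)*5*15 + 278) = (397 + sqrt(7))/(25/3 + 278) = (397 + sqrt(7))/(859/3) = (397 + sqrt(7))*(3/859) = 1191/859 + 3*sqrt(7)/859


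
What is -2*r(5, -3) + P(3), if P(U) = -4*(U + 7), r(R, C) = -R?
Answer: -30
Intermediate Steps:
P(U) = -28 - 4*U (P(U) = -4*(7 + U) = -28 - 4*U)
-2*r(5, -3) + P(3) = -(-2)*5 + (-28 - 4*3) = -2*(-5) + (-28 - 12) = 10 - 40 = -30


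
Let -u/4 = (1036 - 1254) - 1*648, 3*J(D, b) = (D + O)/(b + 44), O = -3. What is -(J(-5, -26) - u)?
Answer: 93532/27 ≈ 3464.1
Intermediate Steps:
J(D, b) = (-3 + D)/(3*(44 + b)) (J(D, b) = ((D - 3)/(b + 44))/3 = ((-3 + D)/(44 + b))/3 = (-3 + D)/(3*(44 + b)))
u = 3464 (u = -4*((1036 - 1254) - 1*648) = -4*(-218 - 648) = -4*(-866) = 3464)
-(J(-5, -26) - u) = -((-3 - 5)/(3*(44 - 26)) - 1*3464) = -((⅓)*(-8)/18 - 3464) = -((⅓)*(1/18)*(-8) - 3464) = -(-4/27 - 3464) = -1*(-93532/27) = 93532/27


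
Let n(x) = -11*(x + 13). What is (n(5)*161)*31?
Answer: -988218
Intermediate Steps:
n(x) = -143 - 11*x (n(x) = -11*(13 + x) = -143 - 11*x)
(n(5)*161)*31 = ((-143 - 11*5)*161)*31 = ((-143 - 55)*161)*31 = -198*161*31 = -31878*31 = -988218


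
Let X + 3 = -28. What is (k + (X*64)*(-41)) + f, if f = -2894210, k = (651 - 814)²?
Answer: -2786297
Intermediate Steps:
X = -31 (X = -3 - 28 = -31)
k = 26569 (k = (-163)² = 26569)
(k + (X*64)*(-41)) + f = (26569 - 31*64*(-41)) - 2894210 = (26569 - 1984*(-41)) - 2894210 = (26569 + 81344) - 2894210 = 107913 - 2894210 = -2786297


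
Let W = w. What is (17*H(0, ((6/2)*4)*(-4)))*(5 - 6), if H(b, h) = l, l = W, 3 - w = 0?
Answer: -51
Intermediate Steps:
w = 3 (w = 3 - 1*0 = 3 + 0 = 3)
W = 3
l = 3
H(b, h) = 3
(17*H(0, ((6/2)*4)*(-4)))*(5 - 6) = (17*3)*(5 - 6) = 51*(-1) = -51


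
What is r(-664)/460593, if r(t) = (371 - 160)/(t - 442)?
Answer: -211/509415858 ≈ -4.1420e-7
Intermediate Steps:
r(t) = 211/(-442 + t)
r(-664)/460593 = (211/(-442 - 664))/460593 = (211/(-1106))*(1/460593) = (211*(-1/1106))*(1/460593) = -211/1106*1/460593 = -211/509415858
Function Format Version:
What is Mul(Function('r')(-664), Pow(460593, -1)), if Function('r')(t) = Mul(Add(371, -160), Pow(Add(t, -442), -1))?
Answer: Rational(-211, 509415858) ≈ -4.1420e-7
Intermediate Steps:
Function('r')(t) = Mul(211, Pow(Add(-442, t), -1))
Mul(Function('r')(-664), Pow(460593, -1)) = Mul(Mul(211, Pow(Add(-442, -664), -1)), Pow(460593, -1)) = Mul(Mul(211, Pow(-1106, -1)), Rational(1, 460593)) = Mul(Mul(211, Rational(-1, 1106)), Rational(1, 460593)) = Mul(Rational(-211, 1106), Rational(1, 460593)) = Rational(-211, 509415858)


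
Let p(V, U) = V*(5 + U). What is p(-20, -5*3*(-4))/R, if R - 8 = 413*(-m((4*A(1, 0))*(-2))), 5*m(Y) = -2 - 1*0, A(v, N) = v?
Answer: -3250/433 ≈ -7.5058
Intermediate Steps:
m(Y) = -2/5 (m(Y) = (-2 - 1*0)/5 = (-2 + 0)/5 = (1/5)*(-2) = -2/5)
R = 866/5 (R = 8 + 413*(-1*(-2/5)) = 8 + 413*(2/5) = 8 + 826/5 = 866/5 ≈ 173.20)
p(-20, -5*3*(-4))/R = (-20*(5 - 5*3*(-4)))/(866/5) = -20*(5 - 15*(-4))*(5/866) = -20*(5 + 60)*(5/866) = -20*65*(5/866) = -1300*5/866 = -3250/433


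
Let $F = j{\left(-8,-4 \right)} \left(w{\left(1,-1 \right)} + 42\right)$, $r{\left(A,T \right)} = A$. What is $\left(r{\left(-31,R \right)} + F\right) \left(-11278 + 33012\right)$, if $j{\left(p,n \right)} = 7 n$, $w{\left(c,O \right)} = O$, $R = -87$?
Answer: $-25624386$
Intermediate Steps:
$F = -1148$ ($F = 7 \left(-4\right) \left(-1 + 42\right) = \left(-28\right) 41 = -1148$)
$\left(r{\left(-31,R \right)} + F\right) \left(-11278 + 33012\right) = \left(-31 - 1148\right) \left(-11278 + 33012\right) = \left(-1179\right) 21734 = -25624386$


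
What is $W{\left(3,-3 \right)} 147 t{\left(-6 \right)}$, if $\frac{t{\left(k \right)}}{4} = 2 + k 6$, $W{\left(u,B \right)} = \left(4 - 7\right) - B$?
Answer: $0$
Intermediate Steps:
$W{\left(u,B \right)} = -3 - B$ ($W{\left(u,B \right)} = \left(4 - 7\right) - B = -3 - B$)
$t{\left(k \right)} = 8 + 24 k$ ($t{\left(k \right)} = 4 \left(2 + k 6\right) = 4 \left(2 + 6 k\right) = 8 + 24 k$)
$W{\left(3,-3 \right)} 147 t{\left(-6 \right)} = \left(-3 - -3\right) 147 \left(8 + 24 \left(-6\right)\right) = \left(-3 + 3\right) 147 \left(8 - 144\right) = 0 \cdot 147 \left(-136\right) = 0 \left(-136\right) = 0$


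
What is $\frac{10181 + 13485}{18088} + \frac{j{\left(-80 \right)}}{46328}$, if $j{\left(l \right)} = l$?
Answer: $\frac{68434463}{52373804} \approx 1.3067$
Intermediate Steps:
$\frac{10181 + 13485}{18088} + \frac{j{\left(-80 \right)}}{46328} = \frac{10181 + 13485}{18088} - \frac{80}{46328} = 23666 \cdot \frac{1}{18088} - \frac{10}{5791} = \frac{11833}{9044} - \frac{10}{5791} = \frac{68434463}{52373804}$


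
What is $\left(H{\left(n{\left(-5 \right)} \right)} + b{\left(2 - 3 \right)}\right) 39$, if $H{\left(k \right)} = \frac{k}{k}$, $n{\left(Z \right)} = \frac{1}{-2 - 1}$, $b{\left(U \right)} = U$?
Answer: $0$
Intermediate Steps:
$n{\left(Z \right)} = - \frac{1}{3}$ ($n{\left(Z \right)} = \frac{1}{-3} = - \frac{1}{3}$)
$H{\left(k \right)} = 1$
$\left(H{\left(n{\left(-5 \right)} \right)} + b{\left(2 - 3 \right)}\right) 39 = \left(1 + \left(2 - 3\right)\right) 39 = \left(1 - 1\right) 39 = 0 \cdot 39 = 0$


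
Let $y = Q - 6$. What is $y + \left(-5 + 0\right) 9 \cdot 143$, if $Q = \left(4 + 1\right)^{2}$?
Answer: $-6416$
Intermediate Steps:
$Q = 25$ ($Q = 5^{2} = 25$)
$y = 19$ ($y = 25 - 6 = 19$)
$y + \left(-5 + 0\right) 9 \cdot 143 = 19 + \left(-5 + 0\right) 9 \cdot 143 = 19 + \left(-5\right) 9 \cdot 143 = 19 - 6435 = -6416$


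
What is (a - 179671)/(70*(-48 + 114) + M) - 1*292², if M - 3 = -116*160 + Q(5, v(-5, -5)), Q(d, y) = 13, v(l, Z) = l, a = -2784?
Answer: -1187033481/13924 ≈ -85251.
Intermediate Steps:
M = -18544 (M = 3 + (-116*160 + 13) = 3 + (-18560 + 13) = 3 - 18547 = -18544)
(a - 179671)/(70*(-48 + 114) + M) - 1*292² = (-2784 - 179671)/(70*(-48 + 114) - 18544) - 1*292² = -182455/(70*66 - 18544) - 1*85264 = -182455/(4620 - 18544) - 85264 = -182455/(-13924) - 85264 = -182455*(-1/13924) - 85264 = 182455/13924 - 85264 = -1187033481/13924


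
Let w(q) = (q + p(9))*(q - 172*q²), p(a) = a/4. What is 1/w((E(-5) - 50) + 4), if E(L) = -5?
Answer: 4/87247485 ≈ 4.5847e-8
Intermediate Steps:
p(a) = a/4 (p(a) = a*(¼) = a/4)
w(q) = (9/4 + q)*(q - 172*q²) (w(q) = (q + (¼)*9)*(q - 172*q²) = (q + 9/4)*(q - 172*q²) = (9/4 + q)*(q - 172*q²))
1/w((E(-5) - 50) + 4) = 1/(((-5 - 50) + 4)*(9 - 1544*((-5 - 50) + 4) - 688*((-5 - 50) + 4)²)/4) = 1/((-55 + 4)*(9 - 1544*(-55 + 4) - 688*(-55 + 4)²)/4) = 1/((¼)*(-51)*(9 - 1544*(-51) - 688*(-51)²)) = 1/((¼)*(-51)*(9 + 78744 - 688*2601)) = 1/((¼)*(-51)*(9 + 78744 - 1789488)) = 1/((¼)*(-51)*(-1710735)) = 1/(87247485/4) = 4/87247485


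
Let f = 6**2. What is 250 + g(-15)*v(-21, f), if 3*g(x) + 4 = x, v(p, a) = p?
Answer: 383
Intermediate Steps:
f = 36
g(x) = -4/3 + x/3
250 + g(-15)*v(-21, f) = 250 + (-4/3 + (1/3)*(-15))*(-21) = 250 + (-4/3 - 5)*(-21) = 250 - 19/3*(-21) = 250 + 133 = 383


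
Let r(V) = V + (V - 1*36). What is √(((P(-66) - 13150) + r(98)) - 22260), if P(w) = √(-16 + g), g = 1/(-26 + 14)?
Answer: √(-1269000 + 6*I*√579)/6 ≈ 0.01068 + 187.75*I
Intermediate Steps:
r(V) = -36 + 2*V (r(V) = V + (V - 36) = V + (-36 + V) = -36 + 2*V)
g = -1/12 (g = 1/(-12) = -1/12 ≈ -0.083333)
P(w) = I*√579/6 (P(w) = √(-16 - 1/12) = √(-193/12) = I*√579/6)
√(((P(-66) - 13150) + r(98)) - 22260) = √(((I*√579/6 - 13150) + (-36 + 2*98)) - 22260) = √(((-13150 + I*√579/6) + (-36 + 196)) - 22260) = √(((-13150 + I*√579/6) + 160) - 22260) = √((-12990 + I*√579/6) - 22260) = √(-35250 + I*√579/6)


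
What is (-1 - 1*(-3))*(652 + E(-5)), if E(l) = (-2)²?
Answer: 1312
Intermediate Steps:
E(l) = 4
(-1 - 1*(-3))*(652 + E(-5)) = (-1 - 1*(-3))*(652 + 4) = (-1 + 3)*656 = 2*656 = 1312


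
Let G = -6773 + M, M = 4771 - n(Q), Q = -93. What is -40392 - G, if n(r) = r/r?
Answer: -38389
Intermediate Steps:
n(r) = 1
M = 4770 (M = 4771 - 1*1 = 4771 - 1 = 4770)
G = -2003 (G = -6773 + 4770 = -2003)
-40392 - G = -40392 - 1*(-2003) = -40392 + 2003 = -38389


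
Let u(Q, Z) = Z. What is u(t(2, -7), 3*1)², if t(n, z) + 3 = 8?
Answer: 9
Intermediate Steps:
t(n, z) = 5 (t(n, z) = -3 + 8 = 5)
u(t(2, -7), 3*1)² = (3*1)² = 3² = 9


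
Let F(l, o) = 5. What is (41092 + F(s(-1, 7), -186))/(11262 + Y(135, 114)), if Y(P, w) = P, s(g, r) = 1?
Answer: 13699/3799 ≈ 3.6059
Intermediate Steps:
(41092 + F(s(-1, 7), -186))/(11262 + Y(135, 114)) = (41092 + 5)/(11262 + 135) = 41097/11397 = 41097*(1/11397) = 13699/3799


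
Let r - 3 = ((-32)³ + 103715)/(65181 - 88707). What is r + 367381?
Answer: 960333893/2614 ≈ 3.6738e+5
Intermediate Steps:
r = -41/2614 (r = 3 + ((-32)³ + 103715)/(65181 - 88707) = 3 + (-32768 + 103715)/(-23526) = 3 + 70947*(-1/23526) = 3 - 7883/2614 = -41/2614 ≈ -0.015685)
r + 367381 = -41/2614 + 367381 = 960333893/2614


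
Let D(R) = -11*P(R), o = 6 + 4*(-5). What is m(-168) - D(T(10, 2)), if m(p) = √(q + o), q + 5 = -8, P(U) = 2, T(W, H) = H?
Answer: 22 + 3*I*√3 ≈ 22.0 + 5.1962*I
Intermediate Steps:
q = -13 (q = -5 - 8 = -13)
o = -14 (o = 6 - 20 = -14)
D(R) = -22 (D(R) = -11*2 = -22)
m(p) = 3*I*√3 (m(p) = √(-13 - 14) = √(-27) = 3*I*√3)
m(-168) - D(T(10, 2)) = 3*I*√3 - 1*(-22) = 3*I*√3 + 22 = 22 + 3*I*√3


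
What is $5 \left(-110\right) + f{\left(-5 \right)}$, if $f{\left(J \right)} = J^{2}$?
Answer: $-525$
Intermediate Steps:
$5 \left(-110\right) + f{\left(-5 \right)} = 5 \left(-110\right) + \left(-5\right)^{2} = -550 + 25 = -525$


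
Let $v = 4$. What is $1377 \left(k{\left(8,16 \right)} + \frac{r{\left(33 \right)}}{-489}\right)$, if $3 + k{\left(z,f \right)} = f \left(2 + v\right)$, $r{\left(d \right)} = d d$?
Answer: $\frac{20374092}{163} \approx 1.2499 \cdot 10^{5}$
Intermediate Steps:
$r{\left(d \right)} = d^{2}$
$k{\left(z,f \right)} = -3 + 6 f$ ($k{\left(z,f \right)} = -3 + f \left(2 + 4\right) = -3 + f 6 = -3 + 6 f$)
$1377 \left(k{\left(8,16 \right)} + \frac{r{\left(33 \right)}}{-489}\right) = 1377 \left(\left(-3 + 6 \cdot 16\right) + \frac{33^{2}}{-489}\right) = 1377 \left(\left(-3 + 96\right) + 1089 \left(- \frac{1}{489}\right)\right) = 1377 \left(93 - \frac{363}{163}\right) = 1377 \cdot \frac{14796}{163} = \frac{20374092}{163}$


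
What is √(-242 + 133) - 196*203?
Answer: -39788 + I*√109 ≈ -39788.0 + 10.44*I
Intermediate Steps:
√(-242 + 133) - 196*203 = √(-109) - 39788 = I*√109 - 39788 = -39788 + I*√109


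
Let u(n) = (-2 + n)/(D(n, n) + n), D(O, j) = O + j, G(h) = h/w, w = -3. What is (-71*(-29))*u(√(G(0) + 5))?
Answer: 2059/3 - 4118*√5/15 ≈ 72.458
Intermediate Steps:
G(h) = -h/3 (G(h) = h/(-3) = h*(-⅓) = -h/3)
u(n) = (-2 + n)/(3*n) (u(n) = (-2 + n)/((n + n) + n) = (-2 + n)/(2*n + n) = (-2 + n)/((3*n)) = (-2 + n)*(1/(3*n)) = (-2 + n)/(3*n))
(-71*(-29))*u(√(G(0) + 5)) = (-71*(-29))*((-2 + √(-⅓*0 + 5))/(3*(√(-⅓*0 + 5)))) = 2059*((-2 + √(0 + 5))/(3*(√(0 + 5)))) = 2059*((-2 + √5)/(3*(√5))) = 2059*((√5/5)*(-2 + √5)/3) = 2059*(√5*(-2 + √5)/15) = 2059*√5*(-2 + √5)/15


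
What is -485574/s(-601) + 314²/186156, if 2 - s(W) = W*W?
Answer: 31501322537/16809840261 ≈ 1.8740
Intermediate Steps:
s(W) = 2 - W² (s(W) = 2 - W*W = 2 - W²)
-485574/s(-601) + 314²/186156 = -485574/(2 - 1*(-601)²) + 314²/186156 = -485574/(2 - 1*361201) + 98596*(1/186156) = -485574/(2 - 361201) + 24649/46539 = -485574/(-361199) + 24649/46539 = -485574*(-1/361199) + 24649/46539 = 485574/361199 + 24649/46539 = 31501322537/16809840261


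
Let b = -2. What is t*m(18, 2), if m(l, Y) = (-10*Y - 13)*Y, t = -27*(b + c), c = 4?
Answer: 3564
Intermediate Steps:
t = -54 (t = -27*(-2 + 4) = -27*2 = -54)
m(l, Y) = Y*(-13 - 10*Y) (m(l, Y) = (-13 - 10*Y)*Y = Y*(-13 - 10*Y))
t*m(18, 2) = -(-54)*2*(13 + 10*2) = -(-54)*2*(13 + 20) = -(-54)*2*33 = -54*(-66) = 3564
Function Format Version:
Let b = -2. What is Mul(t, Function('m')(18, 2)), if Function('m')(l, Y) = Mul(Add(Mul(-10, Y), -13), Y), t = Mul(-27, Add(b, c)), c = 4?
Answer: 3564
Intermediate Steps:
t = -54 (t = Mul(-27, Add(-2, 4)) = Mul(-27, 2) = -54)
Function('m')(l, Y) = Mul(Y, Add(-13, Mul(-10, Y))) (Function('m')(l, Y) = Mul(Add(-13, Mul(-10, Y)), Y) = Mul(Y, Add(-13, Mul(-10, Y))))
Mul(t, Function('m')(18, 2)) = Mul(-54, Mul(-1, 2, Add(13, Mul(10, 2)))) = Mul(-54, Mul(-1, 2, Add(13, 20))) = Mul(-54, Mul(-1, 2, 33)) = Mul(-54, -66) = 3564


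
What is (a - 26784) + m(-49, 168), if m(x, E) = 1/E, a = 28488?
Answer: 286273/168 ≈ 1704.0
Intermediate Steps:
(a - 26784) + m(-49, 168) = (28488 - 26784) + 1/168 = 1704 + 1/168 = 286273/168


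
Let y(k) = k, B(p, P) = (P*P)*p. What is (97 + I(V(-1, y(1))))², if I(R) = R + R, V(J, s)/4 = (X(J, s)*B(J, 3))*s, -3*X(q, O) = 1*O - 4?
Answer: 625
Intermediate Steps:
B(p, P) = p*P² (B(p, P) = P²*p = p*P²)
X(q, O) = 4/3 - O/3 (X(q, O) = -(1*O - 4)/3 = -(O - 4)/3 = -(-4 + O)/3 = 4/3 - O/3)
V(J, s) = 36*J*s*(4/3 - s/3) (V(J, s) = 4*(((4/3 - s/3)*(J*3²))*s) = 4*(((4/3 - s/3)*(J*9))*s) = 4*(((4/3 - s/3)*(9*J))*s) = 4*((9*J*(4/3 - s/3))*s) = 4*(9*J*s*(4/3 - s/3)) = 36*J*s*(4/3 - s/3))
I(R) = 2*R
(97 + I(V(-1, y(1))))² = (97 + 2*(12*(-1)*1*(4 - 1*1)))² = (97 + 2*(12*(-1)*1*(4 - 1)))² = (97 + 2*(12*(-1)*1*3))² = (97 + 2*(-36))² = (97 - 72)² = 25² = 625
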